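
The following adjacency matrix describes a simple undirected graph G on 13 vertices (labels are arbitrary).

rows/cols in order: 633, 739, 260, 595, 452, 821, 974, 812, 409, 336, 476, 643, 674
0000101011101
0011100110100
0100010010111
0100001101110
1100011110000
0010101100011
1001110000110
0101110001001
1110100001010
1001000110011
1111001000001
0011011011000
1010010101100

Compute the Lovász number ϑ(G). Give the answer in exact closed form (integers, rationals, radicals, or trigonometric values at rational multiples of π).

deg(476) = 6; N(476) = {633, 739, 260, 595, 974, 674}.
deg(674) = 6; N(674) = {633, 260, 821, 812, 336, 476}.
N(452) = {633, 739, 821, 974, 812, 409}, |N(452)| = 6.
N(633) = {452, 974, 409, 336, 476, 674}, |N(633)| = 6.
G on 13 vertices is 6-regular; Paley(13): SR with (k,λ,μ)=(6,2,3).
Distinct eigenvalues (to 3 d.p.): [6.0, 1.303, -2.303].
Lovász (edge-transitive): ϑ = −13·(-sqrt(13)/2 - 1/2)/((6)−(-sqrt(13)/2 - 1/2)) = sqrt(13).
≈ 3.605551 (to 6 d.p.).

sqrt(13)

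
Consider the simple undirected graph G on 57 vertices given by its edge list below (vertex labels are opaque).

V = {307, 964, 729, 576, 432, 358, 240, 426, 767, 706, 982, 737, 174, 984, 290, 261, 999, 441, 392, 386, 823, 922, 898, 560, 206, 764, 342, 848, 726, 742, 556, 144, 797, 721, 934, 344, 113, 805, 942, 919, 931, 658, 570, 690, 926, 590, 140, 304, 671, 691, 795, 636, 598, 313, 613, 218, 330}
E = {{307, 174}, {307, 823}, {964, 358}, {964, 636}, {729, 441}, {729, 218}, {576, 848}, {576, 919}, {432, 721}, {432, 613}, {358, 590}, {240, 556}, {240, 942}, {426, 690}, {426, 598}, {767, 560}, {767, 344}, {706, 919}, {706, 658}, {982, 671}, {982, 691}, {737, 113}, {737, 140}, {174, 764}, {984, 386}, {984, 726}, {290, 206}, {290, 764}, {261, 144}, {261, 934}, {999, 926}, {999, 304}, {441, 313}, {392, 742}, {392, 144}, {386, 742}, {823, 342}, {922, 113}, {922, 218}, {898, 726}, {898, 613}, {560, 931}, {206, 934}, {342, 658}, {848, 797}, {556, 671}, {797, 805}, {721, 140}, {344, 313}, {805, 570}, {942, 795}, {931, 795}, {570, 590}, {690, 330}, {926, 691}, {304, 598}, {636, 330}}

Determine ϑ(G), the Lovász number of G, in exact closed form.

deg(358) = 2; N(358) = {964, 590}.
deg(330) = 2; N(330) = {690, 636}.
N(392) = {742, 144}, |N(392)| = 2.
N(934) = {261, 206}, |N(934)| = 2.
Regular of degree 2 on 57 vertices: connected 2-regular on 57 ⇒ C_{57}.
spec(A) ≈ [2.0, 1.9879, 1.9516, 1.8916, 1.8087, 1.7038, 1.5783, 1.4336, 1.2714, 1.0939, 0.9031, 0.7013, 0.491, 0.2747, 0.0551, -0.1652, -0.3834, -0.597, -0.8034, -1.0, -1.1845, -1.3546, -1.5082, -1.6436, -1.7589, -1.853, -1.9245, -1.9727, -1.997] (distinct, 4 d.p.).
−57·(-2*cos(pi/57)) / ((2)−(-2*cos(pi/57))) = 57*cos(pi/57)/(cos(pi/57) + 1) = ϑ(G).
= 28.47835… (decimal).
28 ≤ 57*cos(pi/57)/(cos(pi/57) + 1) ≤ 29: both strict.

57*cos(pi/57)/(cos(pi/57) + 1)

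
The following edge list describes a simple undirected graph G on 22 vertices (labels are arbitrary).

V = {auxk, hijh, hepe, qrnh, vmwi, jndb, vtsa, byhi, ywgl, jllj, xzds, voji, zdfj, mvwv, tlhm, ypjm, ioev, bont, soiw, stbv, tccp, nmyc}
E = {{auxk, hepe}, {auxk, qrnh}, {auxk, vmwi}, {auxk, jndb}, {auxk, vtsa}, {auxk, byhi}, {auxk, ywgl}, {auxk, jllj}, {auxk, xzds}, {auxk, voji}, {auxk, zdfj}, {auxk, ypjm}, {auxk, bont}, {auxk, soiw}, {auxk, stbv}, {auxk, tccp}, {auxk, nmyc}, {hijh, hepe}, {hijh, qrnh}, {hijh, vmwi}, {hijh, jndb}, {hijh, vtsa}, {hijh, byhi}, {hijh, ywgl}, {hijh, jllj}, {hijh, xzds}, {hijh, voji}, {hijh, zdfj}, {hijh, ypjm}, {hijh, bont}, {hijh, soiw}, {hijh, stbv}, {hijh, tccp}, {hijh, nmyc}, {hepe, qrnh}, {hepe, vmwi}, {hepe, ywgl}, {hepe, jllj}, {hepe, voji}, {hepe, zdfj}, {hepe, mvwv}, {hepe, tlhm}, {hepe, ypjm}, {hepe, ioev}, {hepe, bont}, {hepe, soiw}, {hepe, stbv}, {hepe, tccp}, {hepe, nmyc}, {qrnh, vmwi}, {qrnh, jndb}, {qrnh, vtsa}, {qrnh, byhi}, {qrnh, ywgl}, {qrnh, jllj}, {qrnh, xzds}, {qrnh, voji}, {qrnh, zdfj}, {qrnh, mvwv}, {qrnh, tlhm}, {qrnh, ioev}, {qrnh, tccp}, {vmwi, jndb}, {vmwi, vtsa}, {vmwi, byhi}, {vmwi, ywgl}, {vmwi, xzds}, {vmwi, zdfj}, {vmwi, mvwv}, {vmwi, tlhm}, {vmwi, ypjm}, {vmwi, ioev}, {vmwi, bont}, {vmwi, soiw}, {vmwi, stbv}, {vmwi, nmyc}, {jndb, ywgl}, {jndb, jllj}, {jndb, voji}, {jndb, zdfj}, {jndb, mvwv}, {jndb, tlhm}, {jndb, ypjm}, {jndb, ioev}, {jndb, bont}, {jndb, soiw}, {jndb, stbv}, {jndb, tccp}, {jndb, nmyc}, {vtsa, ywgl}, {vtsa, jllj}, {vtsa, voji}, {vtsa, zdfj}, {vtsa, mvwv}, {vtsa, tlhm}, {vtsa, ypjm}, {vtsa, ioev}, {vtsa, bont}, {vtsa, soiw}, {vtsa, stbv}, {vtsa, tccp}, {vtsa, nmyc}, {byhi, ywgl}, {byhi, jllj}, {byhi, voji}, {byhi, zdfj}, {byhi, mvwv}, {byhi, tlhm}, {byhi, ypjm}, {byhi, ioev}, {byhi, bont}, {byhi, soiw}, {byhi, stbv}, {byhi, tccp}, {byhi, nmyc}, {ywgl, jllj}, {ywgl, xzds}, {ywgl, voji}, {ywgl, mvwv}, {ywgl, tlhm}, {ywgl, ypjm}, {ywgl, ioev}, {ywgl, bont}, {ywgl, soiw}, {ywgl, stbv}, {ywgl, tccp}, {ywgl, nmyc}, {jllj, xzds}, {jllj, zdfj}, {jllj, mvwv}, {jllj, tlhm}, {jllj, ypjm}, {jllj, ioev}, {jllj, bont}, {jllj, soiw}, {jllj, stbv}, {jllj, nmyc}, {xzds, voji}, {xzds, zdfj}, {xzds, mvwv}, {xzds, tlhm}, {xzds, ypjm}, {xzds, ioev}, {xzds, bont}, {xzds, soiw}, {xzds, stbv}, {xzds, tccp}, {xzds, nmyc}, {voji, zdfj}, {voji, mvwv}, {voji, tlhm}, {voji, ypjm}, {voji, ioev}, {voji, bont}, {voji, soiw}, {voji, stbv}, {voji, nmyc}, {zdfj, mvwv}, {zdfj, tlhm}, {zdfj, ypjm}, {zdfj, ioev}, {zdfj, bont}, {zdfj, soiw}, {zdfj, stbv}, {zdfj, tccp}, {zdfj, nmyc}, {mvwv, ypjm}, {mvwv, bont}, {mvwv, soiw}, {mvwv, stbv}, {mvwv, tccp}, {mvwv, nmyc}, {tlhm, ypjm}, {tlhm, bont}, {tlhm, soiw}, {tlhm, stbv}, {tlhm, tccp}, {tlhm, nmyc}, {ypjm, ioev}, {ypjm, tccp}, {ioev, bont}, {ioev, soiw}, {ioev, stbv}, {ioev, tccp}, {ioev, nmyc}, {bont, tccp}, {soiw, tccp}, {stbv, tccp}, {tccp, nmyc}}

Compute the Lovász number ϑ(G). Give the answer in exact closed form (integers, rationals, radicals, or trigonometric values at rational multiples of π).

N(ywgl) = {auxk, hijh, hepe, qrnh, vmwi, jndb, vtsa, byhi, jllj, xzds, voji, mvwv, tlhm, ypjm, ioev, bont, soiw, stbv, tccp, nmyc}, |N(ywgl)| = 20.
Vertex ypjm has 16 neighbors: auxk, hijh, hepe, vmwi, jndb, vtsa, byhi, ywgl, jllj, xzds, voji, zdfj, mvwv, tlhm, ioev, tccp.
N(vmwi) = {auxk, hijh, hepe, qrnh, jndb, vtsa, byhi, ywgl, xzds, zdfj, mvwv, tlhm, ypjm, ioev, bont, soiw, stbv, nmyc}, |N(vmwi)| = 18.
N(xzds) = {auxk, hijh, qrnh, vmwi, ywgl, jllj, voji, zdfj, mvwv, tlhm, ypjm, ioev, bont, soiw, stbv, tccp, nmyc}, |N(xzds)| = 17.
Complete 5-partite, parts [6, 5, 5, 4, 2]: perfect, ϑ = α = 6.
≈ 6.00000000 (to 8 d.p.).
6 ≤ 6 ≤ 6: collapsed.

6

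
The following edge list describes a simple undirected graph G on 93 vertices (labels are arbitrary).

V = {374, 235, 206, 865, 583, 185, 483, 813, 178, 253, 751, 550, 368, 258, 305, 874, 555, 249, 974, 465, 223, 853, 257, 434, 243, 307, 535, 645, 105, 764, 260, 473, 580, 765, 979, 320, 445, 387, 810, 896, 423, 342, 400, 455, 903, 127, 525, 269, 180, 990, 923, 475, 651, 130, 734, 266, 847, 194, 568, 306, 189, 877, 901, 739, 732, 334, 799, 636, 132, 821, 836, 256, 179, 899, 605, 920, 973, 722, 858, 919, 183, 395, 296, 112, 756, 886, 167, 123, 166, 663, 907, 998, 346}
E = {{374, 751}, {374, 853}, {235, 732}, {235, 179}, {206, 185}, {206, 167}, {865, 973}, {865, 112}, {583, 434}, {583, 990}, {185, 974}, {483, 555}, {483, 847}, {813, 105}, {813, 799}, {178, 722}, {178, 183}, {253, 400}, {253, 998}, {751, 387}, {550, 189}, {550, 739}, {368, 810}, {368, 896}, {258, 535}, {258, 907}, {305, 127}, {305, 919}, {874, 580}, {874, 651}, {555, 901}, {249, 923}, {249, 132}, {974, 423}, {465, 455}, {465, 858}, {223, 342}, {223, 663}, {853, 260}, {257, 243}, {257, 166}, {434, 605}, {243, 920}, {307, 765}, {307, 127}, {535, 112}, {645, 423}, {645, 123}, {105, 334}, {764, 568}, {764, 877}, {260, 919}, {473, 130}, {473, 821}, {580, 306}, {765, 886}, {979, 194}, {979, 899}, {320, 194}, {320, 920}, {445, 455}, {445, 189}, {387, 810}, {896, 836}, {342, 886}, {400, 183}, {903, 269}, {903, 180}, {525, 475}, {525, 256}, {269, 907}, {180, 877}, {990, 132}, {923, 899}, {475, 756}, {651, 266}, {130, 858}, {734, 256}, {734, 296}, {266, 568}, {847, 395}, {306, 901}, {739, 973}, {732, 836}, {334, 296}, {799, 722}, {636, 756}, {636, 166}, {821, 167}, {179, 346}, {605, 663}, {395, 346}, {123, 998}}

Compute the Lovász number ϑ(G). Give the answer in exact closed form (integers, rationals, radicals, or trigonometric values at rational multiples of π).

93*cos(pi/93)/(cos(pi/93) + 1)

Vertex 810 has 2 neighbors: 368, 387.
deg(306) = 2; N(306) = {580, 901}.
N(183) = {178, 400}, |N(183)| = 2.
Vertex 473 has 2 neighbors: 130, 821.
93-vertex 2-regular graph: this is C_{93}, the 93-cycle.
Distinct eigenvalues (to 6 d.p.): [2.0, 1.995437, 1.98177, 1.95906, 1.927411, 1.886968, 1.837916, 1.780477, 1.714914, 1.641527, 1.56065, 1.472651, 1.377934, 1.276929, 1.170098, 1.057928, 0.940931, 0.819641, 0.694611, 0.566411, 0.435627, 0.302856, 0.168702, 0.033779, -0.101298, -0.235913, -0.369452, -0.501305, -0.630871, -0.757558, -0.880788, -1.0, -1.114649, -1.224212, -1.328189, -1.426106, -1.517516, -1.602002, -1.679179, -1.748693, -1.810229, -1.863505, -1.908279, -1.944345, -1.97154, -1.989739, -1.998859].
Lovász (edge-transitive): ϑ = −93·(-2*cos(pi/93))/((2)−(-2*cos(pi/93))) = 93*cos(pi/93)/(cos(pi/93) + 1).
ϑ(G) ≈ 46.48673.
α=46, χ(Ḡ)=47; ϑ=93*cos(pi/93)/(cos(pi/93) + 1) lies between (both strict).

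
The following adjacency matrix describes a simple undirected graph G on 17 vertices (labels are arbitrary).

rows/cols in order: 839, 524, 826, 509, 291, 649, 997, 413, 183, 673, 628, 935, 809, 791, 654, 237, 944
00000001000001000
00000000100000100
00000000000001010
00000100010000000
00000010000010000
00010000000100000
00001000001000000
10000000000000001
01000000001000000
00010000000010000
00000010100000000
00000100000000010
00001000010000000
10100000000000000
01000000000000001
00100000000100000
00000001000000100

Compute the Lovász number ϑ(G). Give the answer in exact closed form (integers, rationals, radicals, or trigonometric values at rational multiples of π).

17*cos(pi/17)/(cos(pi/17) + 1)

deg(237) = 2; N(237) = {826, 935}.
deg(791) = 2; N(791) = {839, 826}.
N(413) = {839, 944}, |N(413)| = 2.
deg(944) = 2; N(944) = {413, 654}.
Every vertex has degree 2 (N=17); a single 17-cycle (edge-transitive).
A has 9 distinct eigenvalues ≈ [2.0, 1.86494, 1.47802, 0.89148, 0.18454, -0.54733, -1.20527, -1.70043, -1.96595].
Lovász (edge-transitive): ϑ = −17·(-2*cos(pi/17))/((2)−(-2*cos(pi/17))) = 17*cos(pi/17)/(cos(pi/17) + 1).
ϑ(G) ≈ 8.4270.
Lovász sandwich 8 ≤ 17*cos(pi/17)/(cos(pi/17) + 1) ≤ 9: both strict.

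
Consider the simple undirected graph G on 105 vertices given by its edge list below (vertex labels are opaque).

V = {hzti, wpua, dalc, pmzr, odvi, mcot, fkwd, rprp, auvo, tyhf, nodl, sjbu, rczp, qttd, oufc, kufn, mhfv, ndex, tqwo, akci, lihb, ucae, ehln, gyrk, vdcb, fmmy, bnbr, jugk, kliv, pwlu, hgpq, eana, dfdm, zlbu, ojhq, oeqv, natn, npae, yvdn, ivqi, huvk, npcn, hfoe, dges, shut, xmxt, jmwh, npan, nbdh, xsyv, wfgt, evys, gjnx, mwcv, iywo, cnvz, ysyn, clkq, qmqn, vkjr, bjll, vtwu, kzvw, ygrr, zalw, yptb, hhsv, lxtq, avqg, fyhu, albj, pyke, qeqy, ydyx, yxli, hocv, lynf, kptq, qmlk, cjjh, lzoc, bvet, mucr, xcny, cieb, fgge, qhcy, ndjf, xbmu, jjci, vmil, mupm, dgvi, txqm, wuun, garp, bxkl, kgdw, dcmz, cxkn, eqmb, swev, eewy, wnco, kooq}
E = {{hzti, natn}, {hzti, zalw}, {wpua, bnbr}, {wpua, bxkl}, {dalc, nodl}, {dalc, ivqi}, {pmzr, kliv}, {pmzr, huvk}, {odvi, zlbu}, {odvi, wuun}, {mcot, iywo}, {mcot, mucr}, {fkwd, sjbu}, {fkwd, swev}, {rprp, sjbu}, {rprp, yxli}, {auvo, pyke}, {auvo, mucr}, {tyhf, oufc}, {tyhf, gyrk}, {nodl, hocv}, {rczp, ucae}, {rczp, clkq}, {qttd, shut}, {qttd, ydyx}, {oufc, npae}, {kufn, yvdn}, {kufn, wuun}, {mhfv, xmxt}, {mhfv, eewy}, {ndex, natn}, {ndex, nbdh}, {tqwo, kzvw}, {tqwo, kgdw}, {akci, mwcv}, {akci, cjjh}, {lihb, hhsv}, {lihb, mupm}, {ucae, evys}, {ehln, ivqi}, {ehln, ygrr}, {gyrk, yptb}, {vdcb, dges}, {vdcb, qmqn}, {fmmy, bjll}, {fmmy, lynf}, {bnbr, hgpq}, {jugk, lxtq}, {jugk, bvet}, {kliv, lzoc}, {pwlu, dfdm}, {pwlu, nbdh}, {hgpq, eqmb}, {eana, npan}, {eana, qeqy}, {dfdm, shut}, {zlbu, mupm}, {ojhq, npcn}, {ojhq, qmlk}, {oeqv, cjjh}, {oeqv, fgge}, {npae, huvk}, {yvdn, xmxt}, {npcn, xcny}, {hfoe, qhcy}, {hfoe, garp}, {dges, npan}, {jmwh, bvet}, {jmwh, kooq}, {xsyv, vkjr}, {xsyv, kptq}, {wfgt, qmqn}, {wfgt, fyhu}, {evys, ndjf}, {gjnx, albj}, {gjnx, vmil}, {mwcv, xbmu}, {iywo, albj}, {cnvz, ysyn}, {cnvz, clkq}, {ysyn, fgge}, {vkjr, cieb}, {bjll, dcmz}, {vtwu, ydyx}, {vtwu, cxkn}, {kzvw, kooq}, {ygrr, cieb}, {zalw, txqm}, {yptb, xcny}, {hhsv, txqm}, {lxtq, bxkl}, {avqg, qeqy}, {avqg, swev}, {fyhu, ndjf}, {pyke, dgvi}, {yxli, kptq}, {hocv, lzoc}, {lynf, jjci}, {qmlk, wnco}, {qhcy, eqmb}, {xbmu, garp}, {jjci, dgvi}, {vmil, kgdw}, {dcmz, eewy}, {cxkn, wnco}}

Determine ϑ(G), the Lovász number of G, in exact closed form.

deg(rprp) = 2; N(rprp) = {sjbu, yxli}.
N(hgpq) = {bnbr, eqmb}, |N(hgpq)| = 2.
N(mwcv) = {akci, xbmu}, |N(mwcv)| = 2.
Vertex pyke has 2 neighbors: auvo, dgvi.
Regular of degree 2 on 105 vertices: this is C_{105}, the 105-cycle.
A has 53 distinct eigenvalues ≈ [2.0, 1.9964, 1.9857, 1.9679, 1.943, 1.9111, 1.8725, 1.8271, 1.7752, 1.7169, 1.6525, 1.5821, 1.5061, 1.4248, 1.3383, 1.247, 1.1512, 1.0514, 0.9477, 0.8407, 0.7307, 0.618, 0.5032, 0.3865, 0.2685, 0.1495, 0.0299, -0.0897, -0.2091, -0.3276, -0.445, -0.5609, -0.6747, -0.7861, -0.8946, -1.0, -1.1018, -1.1996, -1.2932, -1.3821, -1.4661, -1.5448, -1.618, -1.6854, -1.7468, -1.8019, -1.8506, -1.8927, -1.9279, -1.9563, -1.9777, -1.9919, -1.9991].
Lovász (edge-transitive): ϑ = −105·(-2*cos(pi/105))/((2)−(-2*cos(pi/105))) = 105*cos(pi/105)/(cos(pi/105) + 1).
≈ 52.488248718 (to 9 d.p.).
Lovász sandwich 52 ≤ 105*cos(pi/105)/(cos(pi/105) + 1) ≤ 53: both strict.

105*cos(pi/105)/(cos(pi/105) + 1)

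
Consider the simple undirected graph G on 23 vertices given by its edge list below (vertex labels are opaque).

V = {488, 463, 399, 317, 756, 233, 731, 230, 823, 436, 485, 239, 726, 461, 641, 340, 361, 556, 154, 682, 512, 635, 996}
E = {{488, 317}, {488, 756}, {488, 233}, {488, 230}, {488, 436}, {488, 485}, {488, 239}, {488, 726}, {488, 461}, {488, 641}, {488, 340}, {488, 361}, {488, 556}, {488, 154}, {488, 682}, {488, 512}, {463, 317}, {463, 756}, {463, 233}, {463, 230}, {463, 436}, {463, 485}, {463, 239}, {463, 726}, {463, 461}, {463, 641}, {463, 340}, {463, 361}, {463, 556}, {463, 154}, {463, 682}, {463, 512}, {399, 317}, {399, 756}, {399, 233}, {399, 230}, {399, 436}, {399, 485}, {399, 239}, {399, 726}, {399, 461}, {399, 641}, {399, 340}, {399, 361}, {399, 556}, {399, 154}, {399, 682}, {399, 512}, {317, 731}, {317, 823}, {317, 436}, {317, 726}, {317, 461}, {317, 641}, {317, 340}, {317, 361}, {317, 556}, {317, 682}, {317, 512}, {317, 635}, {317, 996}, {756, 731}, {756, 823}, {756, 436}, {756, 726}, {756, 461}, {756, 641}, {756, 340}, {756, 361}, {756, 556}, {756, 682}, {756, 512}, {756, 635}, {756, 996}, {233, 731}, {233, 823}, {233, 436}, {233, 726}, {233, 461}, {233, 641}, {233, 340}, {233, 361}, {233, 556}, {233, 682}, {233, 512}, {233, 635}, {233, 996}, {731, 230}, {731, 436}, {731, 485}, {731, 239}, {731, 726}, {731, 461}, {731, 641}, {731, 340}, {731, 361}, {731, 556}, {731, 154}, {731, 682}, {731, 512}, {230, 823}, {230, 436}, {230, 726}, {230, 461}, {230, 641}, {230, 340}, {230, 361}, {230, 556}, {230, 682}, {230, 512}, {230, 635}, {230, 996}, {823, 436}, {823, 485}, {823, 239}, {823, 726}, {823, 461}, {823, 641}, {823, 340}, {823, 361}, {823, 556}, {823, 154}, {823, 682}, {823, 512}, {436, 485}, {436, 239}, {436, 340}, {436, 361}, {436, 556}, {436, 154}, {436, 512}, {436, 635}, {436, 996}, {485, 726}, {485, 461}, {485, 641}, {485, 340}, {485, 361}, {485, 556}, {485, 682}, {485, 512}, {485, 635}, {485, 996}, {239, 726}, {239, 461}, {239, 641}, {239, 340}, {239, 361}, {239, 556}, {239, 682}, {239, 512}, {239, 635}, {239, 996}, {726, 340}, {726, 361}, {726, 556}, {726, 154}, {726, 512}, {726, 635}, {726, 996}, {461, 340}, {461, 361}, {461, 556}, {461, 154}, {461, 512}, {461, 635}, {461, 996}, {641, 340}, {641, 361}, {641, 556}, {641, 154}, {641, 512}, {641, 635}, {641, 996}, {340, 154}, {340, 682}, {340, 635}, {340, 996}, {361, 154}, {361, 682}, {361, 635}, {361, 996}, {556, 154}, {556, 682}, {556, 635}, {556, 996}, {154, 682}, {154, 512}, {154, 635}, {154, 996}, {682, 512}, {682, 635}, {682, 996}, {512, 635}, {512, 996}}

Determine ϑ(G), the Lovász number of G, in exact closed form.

7

Vertex 726 has 18 neighbors: 488, 463, 399, 317, 756, 233, 731, 230, 823, 485, 239, 340, 361, 556, 154, 512, 635, 996.
Vertex 512 has 19 neighbors: 488, 463, 399, 317, 756, 233, 731, 230, 823, 436, 485, 239, 726, 461, 641, 154, 682, 635, 996.
deg(233) = 16; N(233) = {488, 463, 399, 731, 823, 436, 726, 461, 641, 340, 361, 556, 682, 512, 635, 996}.
deg(463) = 16; N(463) = {317, 756, 233, 230, 436, 485, 239, 726, 461, 641, 340, 361, 556, 154, 682, 512}.
G = K_{7,7,5,4}: α = 7 = χ(Ḡ), so ϑ = 7.
ϑ(G) ≈ 7.000000.
Sandwich: α(G)=7 ≤ ϑ(G)=7 ≤ χ(Ḡ)=7 (collapsed).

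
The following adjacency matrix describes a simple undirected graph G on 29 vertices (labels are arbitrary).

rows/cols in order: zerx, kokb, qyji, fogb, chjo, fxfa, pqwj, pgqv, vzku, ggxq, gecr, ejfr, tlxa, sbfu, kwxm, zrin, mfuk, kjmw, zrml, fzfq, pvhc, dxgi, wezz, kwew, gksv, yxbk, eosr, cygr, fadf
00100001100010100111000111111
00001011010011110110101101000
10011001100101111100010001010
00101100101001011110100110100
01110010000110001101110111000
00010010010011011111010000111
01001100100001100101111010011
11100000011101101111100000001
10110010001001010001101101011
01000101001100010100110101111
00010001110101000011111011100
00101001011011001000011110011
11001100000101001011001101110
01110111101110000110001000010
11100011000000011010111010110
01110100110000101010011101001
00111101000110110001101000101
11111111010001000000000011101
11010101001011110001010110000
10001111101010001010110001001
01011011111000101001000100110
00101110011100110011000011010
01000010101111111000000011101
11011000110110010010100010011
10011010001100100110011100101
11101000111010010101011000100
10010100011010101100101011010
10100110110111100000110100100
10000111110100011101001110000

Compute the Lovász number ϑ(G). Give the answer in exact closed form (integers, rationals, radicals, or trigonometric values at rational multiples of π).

deg(zerx) = 14; N(zerx) = {qyji, pgqv, vzku, tlxa, kwxm, kjmw, zrml, fzfq, kwew, gksv, yxbk, eosr, cygr, fadf}.
deg(mfuk) = 14; N(mfuk) = {qyji, fogb, chjo, fxfa, pgqv, ejfr, tlxa, kwxm, zrin, fzfq, pvhc, wezz, eosr, fadf}.
deg(kjmw) = 14; N(kjmw) = {zerx, kokb, qyji, fogb, chjo, fxfa, pqwj, pgqv, ggxq, sbfu, gksv, yxbk, eosr, fadf}.
N(vzku) = {zerx, qyji, fogb, pqwj, gecr, sbfu, zrin, fzfq, pvhc, wezz, kwew, yxbk, cygr, fadf}, |N(vzku)| = 14.
G on 29 vertices is 14-regular; strongly regular (29,14,6,7).
Distinct eigenvalues (to 5 d.p.): [14.0, 2.19258, -3.19258].
λ_max=14, λ_min=-sqrt(29)/2 - 1/2; ϑ = −29·λ_min/(λ_max−λ_min) = sqrt(29).
ϑ(G) ≈ 5.3852.

sqrt(29)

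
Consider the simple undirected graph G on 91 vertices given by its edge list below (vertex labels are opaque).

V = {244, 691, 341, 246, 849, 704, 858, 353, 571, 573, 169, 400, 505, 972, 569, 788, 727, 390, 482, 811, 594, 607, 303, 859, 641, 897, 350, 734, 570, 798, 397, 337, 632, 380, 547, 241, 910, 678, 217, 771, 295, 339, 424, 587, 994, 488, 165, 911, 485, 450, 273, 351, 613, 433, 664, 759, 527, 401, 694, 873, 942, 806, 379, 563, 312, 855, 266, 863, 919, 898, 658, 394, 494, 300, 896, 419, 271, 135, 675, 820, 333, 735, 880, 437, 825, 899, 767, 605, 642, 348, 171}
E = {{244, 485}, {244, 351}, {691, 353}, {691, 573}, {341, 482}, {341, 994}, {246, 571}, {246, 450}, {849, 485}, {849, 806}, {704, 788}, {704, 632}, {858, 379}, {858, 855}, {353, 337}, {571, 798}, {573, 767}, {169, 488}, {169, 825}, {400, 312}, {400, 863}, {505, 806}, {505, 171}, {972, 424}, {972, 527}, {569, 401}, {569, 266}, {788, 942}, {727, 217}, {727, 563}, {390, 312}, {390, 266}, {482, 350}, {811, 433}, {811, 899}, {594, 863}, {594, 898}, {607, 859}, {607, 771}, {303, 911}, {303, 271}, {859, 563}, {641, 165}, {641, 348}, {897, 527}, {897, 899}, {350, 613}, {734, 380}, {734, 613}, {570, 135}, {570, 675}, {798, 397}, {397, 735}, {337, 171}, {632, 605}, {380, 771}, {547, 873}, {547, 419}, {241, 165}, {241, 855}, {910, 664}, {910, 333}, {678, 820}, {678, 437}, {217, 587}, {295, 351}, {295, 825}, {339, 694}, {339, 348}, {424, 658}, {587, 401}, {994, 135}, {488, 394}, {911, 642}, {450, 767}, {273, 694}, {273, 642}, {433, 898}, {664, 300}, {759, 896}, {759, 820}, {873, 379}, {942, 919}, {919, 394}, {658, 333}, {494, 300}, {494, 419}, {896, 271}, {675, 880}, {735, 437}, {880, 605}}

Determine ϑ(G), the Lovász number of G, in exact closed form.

Vertex 312 has 2 neighbors: 400, 390.
N(613) = {350, 734}, |N(613)| = 2.
deg(642) = 2; N(642) = {911, 273}.
Vertex 244 has 2 neighbors: 485, 351.
Every vertex has degree 2 (N=91); a single 91-cycle (edge-transitive).
Distinct eigenvalues (to 5 d.p.): [2.0, 1.99523, 1.98096, 1.95725, 1.92421, 1.882, 1.83082, 1.77091, 1.70257, 1.62611, 1.54191, 1.45035, 1.35189, 1.24698, 1.13613, 1.01987, 0.89874, 0.77333, 0.64424, 0.51208, 0.37748, 0.24107, 0.10352, -0.03452, -0.1724, -0.30946, -0.44504, -0.5785, -0.70921, -0.83654, -0.95987, -1.07864, -1.19226, -1.30021, -1.40196, -1.49702, -1.58495, -1.66533, -1.73778, -1.80194, -1.85751, -1.90424, -1.94188, -1.97028, -1.98928, -1.99881].
Lovász: ϑ = −91(-2*cos(pi/91))/(2+-(-1)*2*cos(pi/91)) = 91*cos(pi/91)/(cos(pi/91) + 1).
≈ 45.4864402 (to 7 d.p.).
Sandwich: α(G)=45 ≤ ϑ(G)=91*cos(pi/91)/(cos(pi/91) + 1) ≤ χ(Ḡ)=46 (both strict).

91*cos(pi/91)/(cos(pi/91) + 1)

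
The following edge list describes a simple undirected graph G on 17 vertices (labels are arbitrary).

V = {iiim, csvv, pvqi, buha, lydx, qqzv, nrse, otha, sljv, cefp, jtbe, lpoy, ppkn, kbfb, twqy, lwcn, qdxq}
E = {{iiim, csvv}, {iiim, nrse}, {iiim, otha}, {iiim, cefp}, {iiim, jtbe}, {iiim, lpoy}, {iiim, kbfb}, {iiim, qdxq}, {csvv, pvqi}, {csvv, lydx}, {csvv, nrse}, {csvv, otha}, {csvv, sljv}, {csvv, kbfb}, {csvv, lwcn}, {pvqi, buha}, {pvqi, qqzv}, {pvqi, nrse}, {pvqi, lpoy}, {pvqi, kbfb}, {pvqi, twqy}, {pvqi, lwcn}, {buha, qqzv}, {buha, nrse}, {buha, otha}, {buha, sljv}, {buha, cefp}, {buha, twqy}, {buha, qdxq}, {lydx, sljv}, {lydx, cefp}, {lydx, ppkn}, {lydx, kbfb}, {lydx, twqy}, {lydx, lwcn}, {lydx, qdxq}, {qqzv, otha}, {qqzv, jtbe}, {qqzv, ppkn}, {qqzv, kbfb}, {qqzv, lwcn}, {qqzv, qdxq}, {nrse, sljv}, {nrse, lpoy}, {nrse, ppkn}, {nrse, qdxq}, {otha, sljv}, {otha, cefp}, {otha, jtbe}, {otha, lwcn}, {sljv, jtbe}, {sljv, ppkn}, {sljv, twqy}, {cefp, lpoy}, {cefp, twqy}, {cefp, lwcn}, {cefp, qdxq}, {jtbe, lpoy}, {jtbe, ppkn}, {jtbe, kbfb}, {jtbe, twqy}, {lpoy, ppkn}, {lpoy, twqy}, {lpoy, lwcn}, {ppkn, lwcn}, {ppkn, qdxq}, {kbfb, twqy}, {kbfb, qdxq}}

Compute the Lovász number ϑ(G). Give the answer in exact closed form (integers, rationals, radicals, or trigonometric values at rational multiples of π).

Vertex lpoy has 8 neighbors: iiim, pvqi, nrse, cefp, jtbe, ppkn, twqy, lwcn.
Vertex lydx has 8 neighbors: csvv, sljv, cefp, ppkn, kbfb, twqy, lwcn, qdxq.
Vertex otha has 8 neighbors: iiim, csvv, buha, qqzv, sljv, cefp, jtbe, lwcn.
Vertex twqy has 8 neighbors: pvqi, buha, lydx, sljv, cefp, jtbe, lpoy, kbfb.
G on 17 vertices is 8-regular; SR(17,8,3,4) — a Paley graph.
spec(A) ≈ [8.0, 1.56155, -2.56155] (distinct, 5 d.p.).
−17·(-sqrt(17)/2 - 1/2) / ((8)−(-sqrt(17)/2 - 1/2)) = sqrt(17) = ϑ(G).
Numerically 4.1231056.

sqrt(17)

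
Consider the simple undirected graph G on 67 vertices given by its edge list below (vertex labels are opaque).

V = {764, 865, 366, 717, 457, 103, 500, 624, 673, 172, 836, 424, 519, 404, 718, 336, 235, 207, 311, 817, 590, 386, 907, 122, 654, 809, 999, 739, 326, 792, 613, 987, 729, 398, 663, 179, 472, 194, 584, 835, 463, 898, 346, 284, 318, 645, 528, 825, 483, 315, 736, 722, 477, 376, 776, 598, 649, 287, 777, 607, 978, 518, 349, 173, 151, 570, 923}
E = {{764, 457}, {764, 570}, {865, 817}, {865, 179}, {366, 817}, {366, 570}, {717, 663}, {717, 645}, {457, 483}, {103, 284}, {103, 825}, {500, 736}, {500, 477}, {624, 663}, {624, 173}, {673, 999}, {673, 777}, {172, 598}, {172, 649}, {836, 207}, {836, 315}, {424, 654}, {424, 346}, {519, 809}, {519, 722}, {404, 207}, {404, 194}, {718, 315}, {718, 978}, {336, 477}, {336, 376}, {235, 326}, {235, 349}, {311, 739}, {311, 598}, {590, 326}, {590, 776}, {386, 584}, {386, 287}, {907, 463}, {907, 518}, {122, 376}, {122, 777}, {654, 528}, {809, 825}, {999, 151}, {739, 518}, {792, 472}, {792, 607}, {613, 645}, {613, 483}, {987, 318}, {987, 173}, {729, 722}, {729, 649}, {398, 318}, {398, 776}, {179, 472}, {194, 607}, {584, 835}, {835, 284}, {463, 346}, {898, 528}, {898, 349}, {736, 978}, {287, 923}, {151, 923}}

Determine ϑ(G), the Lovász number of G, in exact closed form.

67*cos(pi/67)/(cos(pi/67) + 1)

deg(528) = 2; N(528) = {654, 898}.
N(424) = {654, 346}, |N(424)| = 2.
deg(673) = 2; N(673) = {999, 777}.
deg(207) = 2; N(207) = {836, 404}.
deg(v) = 2 for all v (|V|=67); the odd cycle C_{67}.
spec(A) ≈ [2.0, 1.9912, 1.9649, 1.9214, 1.8609, 1.7841, 1.6917, 1.5843, 1.4631, 1.3289, 1.1831, 1.0269, 0.8617, 0.6889, 0.5101, 0.3268, 0.1406, -0.0469, -0.2339, -0.4189, -0.6002, -0.7762, -0.9454, -1.1063, -1.2574, -1.3975, -1.5254, -1.6398, -1.7398, -1.8245, -1.8932, -1.9453, -1.9802, -1.9978] (distinct, 4 d.p.).
λ_max=2, λ_min=-2*cos(pi/67); ϑ = −67·λ_min/(λ_max−λ_min) = 67*cos(pi/67)/(cos(pi/67) + 1).
ϑ(G) ≈ 33.481580.
α=33, χ(Ḡ)=34; ϑ=67*cos(pi/67)/(cos(pi/67) + 1) lies between (both strict).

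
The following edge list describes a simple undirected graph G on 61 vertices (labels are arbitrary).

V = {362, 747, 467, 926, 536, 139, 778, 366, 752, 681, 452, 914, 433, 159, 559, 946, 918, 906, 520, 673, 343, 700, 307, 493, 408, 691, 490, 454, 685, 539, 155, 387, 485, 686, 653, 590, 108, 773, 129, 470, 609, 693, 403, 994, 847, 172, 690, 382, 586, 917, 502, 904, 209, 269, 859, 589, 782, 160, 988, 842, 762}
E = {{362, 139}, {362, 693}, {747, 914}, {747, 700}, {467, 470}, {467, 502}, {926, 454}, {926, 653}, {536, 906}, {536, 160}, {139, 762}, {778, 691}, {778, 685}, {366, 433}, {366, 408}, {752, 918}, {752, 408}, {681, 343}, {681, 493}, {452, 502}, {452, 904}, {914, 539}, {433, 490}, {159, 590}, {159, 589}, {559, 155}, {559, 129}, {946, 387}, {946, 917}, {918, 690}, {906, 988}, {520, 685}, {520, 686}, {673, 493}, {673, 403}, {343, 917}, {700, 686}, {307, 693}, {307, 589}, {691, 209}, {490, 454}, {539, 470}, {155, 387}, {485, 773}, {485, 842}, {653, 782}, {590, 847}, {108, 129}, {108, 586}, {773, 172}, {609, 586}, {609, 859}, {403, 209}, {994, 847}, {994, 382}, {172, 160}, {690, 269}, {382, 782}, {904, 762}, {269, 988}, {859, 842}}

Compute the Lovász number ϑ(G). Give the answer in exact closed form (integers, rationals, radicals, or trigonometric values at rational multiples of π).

Vertex 653 has 2 neighbors: 926, 782.
N(918) = {752, 690}, |N(918)| = 2.
Vertex 590 has 2 neighbors: 159, 847.
Vertex 681 has 2 neighbors: 343, 493.
Every vertex has degree 2 (N=61); a single 61-cycle (edge-transitive).
A has 31 distinct eigenvalues ≈ [2.0, 1.9894, 1.957711, 1.905271, 1.832634, 1.74057, 1.630057, 1.502264, 1.358547, 1.200429, 1.029586, 0.847829, 0.657085, 0.459375, 0.256797, 0.051496, -0.154351, -0.358562, -0.558971, -0.753456, -0.939953, -1.116487, -1.281186, -1.432304, -1.56824, -1.687551, -1.788974, -1.871434, -1.934055, -1.976176, -1.997348].
Lovász (edge-transitive): ϑ = −61·(-2*cos(pi/61))/((2)−(-2*cos(pi/61))) = 61*cos(pi/61)/(cos(pi/61) + 1).
= 30.4798… (decimal).
Check 30 ≤ 61*cos(pi/61)/(cos(pi/61) + 1) ≤ 31: both strict.

61*cos(pi/61)/(cos(pi/61) + 1)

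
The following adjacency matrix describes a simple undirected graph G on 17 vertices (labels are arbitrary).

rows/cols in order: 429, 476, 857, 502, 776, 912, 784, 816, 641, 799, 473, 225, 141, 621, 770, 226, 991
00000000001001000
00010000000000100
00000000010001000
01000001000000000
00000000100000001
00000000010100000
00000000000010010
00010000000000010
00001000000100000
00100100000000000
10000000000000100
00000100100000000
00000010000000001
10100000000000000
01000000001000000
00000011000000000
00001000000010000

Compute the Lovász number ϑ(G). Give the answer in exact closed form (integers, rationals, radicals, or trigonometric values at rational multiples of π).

Vertex 141 has 2 neighbors: 784, 991.
Vertex 226 has 2 neighbors: 784, 816.
Vertex 502 has 2 neighbors: 476, 816.
Vertex 784 has 2 neighbors: 141, 226.
2-regular, N=17; this is C_{17}, the 17-cycle.
Distinct eigenvalues (to 3 d.p.): [2.0, 1.865, 1.478, 0.891, 0.185, -0.547, -1.205, -1.7, -1.966].
λ_max=2, λ_min=-2*cos(pi/17); ϑ = −17·λ_min/(λ_max−λ_min) = 17*cos(pi/17)/(cos(pi/17) + 1).
≈ 8.427014 (to 6 d.p.).
Sandwich: α(G)=8 ≤ ϑ(G)=17*cos(pi/17)/(cos(pi/17) + 1) ≤ χ(Ḡ)=9 (both strict).

17*cos(pi/17)/(cos(pi/17) + 1)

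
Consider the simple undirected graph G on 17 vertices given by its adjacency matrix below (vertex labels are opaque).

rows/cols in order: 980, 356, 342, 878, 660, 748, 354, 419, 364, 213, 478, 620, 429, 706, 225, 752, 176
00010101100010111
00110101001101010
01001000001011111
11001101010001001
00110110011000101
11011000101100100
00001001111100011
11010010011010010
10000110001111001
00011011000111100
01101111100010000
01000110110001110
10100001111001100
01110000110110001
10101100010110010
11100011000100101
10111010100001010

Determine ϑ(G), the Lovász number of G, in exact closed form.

sqrt(17)

Vertex 706 has 8 neighbors: 356, 342, 878, 364, 213, 620, 429, 176.
deg(342) = 8; N(342) = {356, 660, 478, 429, 706, 225, 752, 176}.
Vertex 364 has 8 neighbors: 980, 748, 354, 478, 620, 429, 706, 176.
N(878) = {980, 356, 660, 748, 419, 213, 706, 176}, |N(878)| = 8.
Regular of degree 8 on 17 vertices: SR(17,8,3,4) — a Paley graph.
spec(A) ≈ [8.0, 1.561553, -2.561553] (distinct, 6 d.p.).
With N=17: ϑ(G) = 17·(-(-sqrt(17)/2 - 1/2))/(8−(-sqrt(17)/2 - 1/2)) = sqrt(17).
≈ 4.12311 (to 5 d.p.).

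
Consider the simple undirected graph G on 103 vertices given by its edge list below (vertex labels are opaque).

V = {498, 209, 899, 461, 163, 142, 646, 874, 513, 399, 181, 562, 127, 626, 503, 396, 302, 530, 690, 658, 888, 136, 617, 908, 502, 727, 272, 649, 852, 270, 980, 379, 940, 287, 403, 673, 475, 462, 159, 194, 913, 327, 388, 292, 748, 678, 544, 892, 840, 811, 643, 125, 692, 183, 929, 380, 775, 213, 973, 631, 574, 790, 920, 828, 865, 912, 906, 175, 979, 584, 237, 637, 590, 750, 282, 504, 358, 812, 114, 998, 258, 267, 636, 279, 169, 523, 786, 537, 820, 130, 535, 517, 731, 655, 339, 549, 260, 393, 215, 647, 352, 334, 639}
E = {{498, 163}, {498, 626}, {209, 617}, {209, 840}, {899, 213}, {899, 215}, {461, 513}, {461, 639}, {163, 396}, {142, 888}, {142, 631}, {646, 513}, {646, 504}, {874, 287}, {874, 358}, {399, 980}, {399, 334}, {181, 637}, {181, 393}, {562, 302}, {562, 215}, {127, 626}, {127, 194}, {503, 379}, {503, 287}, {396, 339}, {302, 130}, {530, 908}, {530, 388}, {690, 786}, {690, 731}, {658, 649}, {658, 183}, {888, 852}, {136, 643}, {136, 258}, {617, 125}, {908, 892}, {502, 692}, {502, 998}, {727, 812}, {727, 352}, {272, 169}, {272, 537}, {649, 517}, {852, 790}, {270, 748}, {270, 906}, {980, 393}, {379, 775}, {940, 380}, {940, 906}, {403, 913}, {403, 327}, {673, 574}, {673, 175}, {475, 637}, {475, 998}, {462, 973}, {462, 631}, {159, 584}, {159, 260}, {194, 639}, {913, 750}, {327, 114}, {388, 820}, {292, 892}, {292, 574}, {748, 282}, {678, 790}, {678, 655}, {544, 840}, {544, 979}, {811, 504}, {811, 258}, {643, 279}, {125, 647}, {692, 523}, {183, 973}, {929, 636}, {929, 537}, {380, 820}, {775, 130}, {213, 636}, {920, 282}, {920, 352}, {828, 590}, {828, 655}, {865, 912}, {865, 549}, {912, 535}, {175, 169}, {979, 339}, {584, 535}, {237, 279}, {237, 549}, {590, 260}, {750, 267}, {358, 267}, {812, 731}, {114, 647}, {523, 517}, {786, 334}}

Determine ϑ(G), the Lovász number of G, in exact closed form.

103*cos(pi/103)/(cos(pi/103) + 1)

Vertex 888 has 2 neighbors: 142, 852.
deg(282) = 2; N(282) = {748, 920}.
deg(852) = 2; N(852) = {888, 790}.
N(380) = {940, 820}, |N(380)| = 2.
G on 103 vertices is 2-regular; connected 2-regular on 103 ⇒ C_{103}.
A has 52 distinct eigenvalues ≈ [2.0, 1.9963, 1.9851, 1.9666, 1.9408, 1.9077, 1.8675, 1.8204, 1.7665, 1.7061, 1.6393, 1.5664, 1.4876, 1.4034, 1.3139, 1.2195, 1.1206, 1.0176, 0.9107, 0.8004, 0.6872, 0.5714, 0.4535, 0.3339, 0.2131, 0.0915, -0.0305, -0.1524, -0.2736, -0.3939, -0.5127, -0.6296, -0.7442, -0.856, -0.9646, -1.0696, -1.1706, -1.2673, -1.3593, -1.4462, -1.5277, -1.6036, -1.6735, -1.7371, -1.7943, -1.8448, -1.8885, -1.9251, -1.9546, -1.9768, -1.9916, -1.9991].
Lovász: ϑ = −103(-2*cos(pi/103))/(2+-(-1)*2*cos(pi/103)) = 103*cos(pi/103)/(cos(pi/103) + 1).
= 51.48802047… (decimal).
Lovász sandwich 51 ≤ 103*cos(pi/103)/(cos(pi/103) + 1) ≤ 52: both strict.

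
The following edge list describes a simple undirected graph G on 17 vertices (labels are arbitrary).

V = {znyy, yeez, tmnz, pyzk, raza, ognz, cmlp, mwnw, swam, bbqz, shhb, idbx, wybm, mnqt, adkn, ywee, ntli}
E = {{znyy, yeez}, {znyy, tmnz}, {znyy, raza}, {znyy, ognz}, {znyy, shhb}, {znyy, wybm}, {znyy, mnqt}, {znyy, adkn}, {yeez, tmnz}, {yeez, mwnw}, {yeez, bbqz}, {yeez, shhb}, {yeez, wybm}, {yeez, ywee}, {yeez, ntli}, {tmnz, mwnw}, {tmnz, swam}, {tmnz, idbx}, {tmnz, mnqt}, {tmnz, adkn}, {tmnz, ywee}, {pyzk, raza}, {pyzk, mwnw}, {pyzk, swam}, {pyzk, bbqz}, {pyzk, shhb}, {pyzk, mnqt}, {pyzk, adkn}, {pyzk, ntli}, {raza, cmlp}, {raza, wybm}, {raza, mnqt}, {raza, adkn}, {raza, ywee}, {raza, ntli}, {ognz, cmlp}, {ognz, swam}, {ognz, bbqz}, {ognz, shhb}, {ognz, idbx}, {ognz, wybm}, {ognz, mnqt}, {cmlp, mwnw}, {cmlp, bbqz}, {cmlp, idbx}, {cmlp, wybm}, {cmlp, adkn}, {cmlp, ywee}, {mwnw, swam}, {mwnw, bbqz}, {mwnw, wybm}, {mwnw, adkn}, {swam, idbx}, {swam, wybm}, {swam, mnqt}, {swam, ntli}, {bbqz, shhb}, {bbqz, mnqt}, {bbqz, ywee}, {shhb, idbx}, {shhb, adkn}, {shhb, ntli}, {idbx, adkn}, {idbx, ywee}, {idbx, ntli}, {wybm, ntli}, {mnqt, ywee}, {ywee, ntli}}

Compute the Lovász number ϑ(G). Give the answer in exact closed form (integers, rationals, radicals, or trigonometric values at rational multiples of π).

sqrt(17)

Vertex shhb has 8 neighbors: znyy, yeez, pyzk, ognz, bbqz, idbx, adkn, ntli.
Vertex mnqt has 8 neighbors: znyy, tmnz, pyzk, raza, ognz, swam, bbqz, ywee.
N(cmlp) = {raza, ognz, mwnw, bbqz, idbx, wybm, adkn, ywee}, |N(cmlp)| = 8.
Vertex idbx has 8 neighbors: tmnz, ognz, cmlp, swam, shhb, adkn, ywee, ntli.
8-regular, N=17; SR(17,8,3,4) — a Paley graph.
spec(A) ≈ [8.0, 1.561553, -2.561553] (distinct, 6 d.p.).
Lovász: ϑ = −17(-sqrt(17)/2 - 1/2)/(8+-(-sqrt(17)/2 - 1/2)) = sqrt(17).
Numerically 4.12311.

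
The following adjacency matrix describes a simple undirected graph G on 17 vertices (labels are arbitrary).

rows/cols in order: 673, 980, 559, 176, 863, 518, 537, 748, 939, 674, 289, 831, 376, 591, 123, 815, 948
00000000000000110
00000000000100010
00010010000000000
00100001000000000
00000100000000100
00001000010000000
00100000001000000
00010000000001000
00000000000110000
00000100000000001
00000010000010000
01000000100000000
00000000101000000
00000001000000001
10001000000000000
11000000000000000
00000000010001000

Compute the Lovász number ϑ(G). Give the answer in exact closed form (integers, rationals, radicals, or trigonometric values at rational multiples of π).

N(831) = {980, 939}, |N(831)| = 2.
N(518) = {863, 674}, |N(518)| = 2.
Vertex 176 has 2 neighbors: 559, 748.
N(376) = {939, 289}, |N(376)| = 2.
Regular of degree 2 on 17 vertices: connected 2-regular on 17 ⇒ C_{17}.
spec(A) ≈ [2.0, 1.865, 1.478, 0.891, 0.185, -0.547, -1.205, -1.7, -1.966] (distinct, 3 d.p.).
Lovász: ϑ = −17(-2*cos(pi/17))/(2+-(-1)*2*cos(pi/17)) = 17*cos(pi/17)/(cos(pi/17) + 1).
Numerically 8.4270.
8 ≤ 17*cos(pi/17)/(cos(pi/17) + 1) ≤ 9: both strict.

17*cos(pi/17)/(cos(pi/17) + 1)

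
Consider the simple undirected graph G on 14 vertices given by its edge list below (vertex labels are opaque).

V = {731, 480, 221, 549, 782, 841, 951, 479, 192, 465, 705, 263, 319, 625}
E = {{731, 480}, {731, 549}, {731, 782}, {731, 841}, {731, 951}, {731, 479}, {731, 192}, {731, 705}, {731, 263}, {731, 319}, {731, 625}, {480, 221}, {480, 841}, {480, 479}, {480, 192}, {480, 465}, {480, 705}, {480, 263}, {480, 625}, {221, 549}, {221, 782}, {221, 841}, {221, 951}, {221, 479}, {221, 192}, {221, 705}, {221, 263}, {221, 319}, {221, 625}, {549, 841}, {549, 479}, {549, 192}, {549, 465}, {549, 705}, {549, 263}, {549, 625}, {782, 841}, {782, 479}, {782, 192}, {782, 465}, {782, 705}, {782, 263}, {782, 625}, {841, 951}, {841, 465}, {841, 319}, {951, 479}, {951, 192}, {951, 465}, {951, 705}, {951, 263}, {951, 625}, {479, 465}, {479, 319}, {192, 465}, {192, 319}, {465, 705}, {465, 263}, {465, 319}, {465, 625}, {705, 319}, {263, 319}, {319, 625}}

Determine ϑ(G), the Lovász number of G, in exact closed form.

deg(549) = 9; N(549) = {731, 221, 841, 479, 192, 465, 705, 263, 625}.
N(951) = {731, 221, 841, 479, 192, 465, 705, 263, 625}, |N(951)| = 9.
Vertex 263 has 8 neighbors: 731, 480, 221, 549, 782, 951, 465, 319.
Vertex 465 has 11 neighbors: 480, 549, 782, 841, 951, 479, 192, 705, 263, 319, 625.
Complete 3-partite, parts [6, 5, 3]: perfect, ϑ = α = 6.
= 6.000000… (decimal).
Lovász sandwich 6 ≤ 6 ≤ 6: collapsed.

6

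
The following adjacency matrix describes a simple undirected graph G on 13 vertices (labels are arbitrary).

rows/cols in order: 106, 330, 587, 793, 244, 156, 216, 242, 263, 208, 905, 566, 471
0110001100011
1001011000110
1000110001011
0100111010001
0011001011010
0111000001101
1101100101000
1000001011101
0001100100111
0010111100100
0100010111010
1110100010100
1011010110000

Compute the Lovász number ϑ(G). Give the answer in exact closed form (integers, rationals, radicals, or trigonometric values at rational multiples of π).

sqrt(13)

Vertex 156 has 6 neighbors: 330, 587, 793, 208, 905, 471.
deg(587) = 6; N(587) = {106, 244, 156, 208, 566, 471}.
Vertex 471 has 6 neighbors: 106, 587, 793, 156, 242, 263.
N(242) = {106, 216, 263, 208, 905, 471}, |N(242)| = 6.
G on 13 vertices is 6-regular; Paley(13): SR with (k,λ,μ)=(6,2,3).
spec(A) ≈ [6.0, 1.302776, -2.302776] (distinct, 6 d.p.).
λ_max=6, λ_min=-sqrt(13)/2 - 1/2; ϑ = −13·λ_min/(λ_max−λ_min) = sqrt(13).
≈ 3.6056 (to 4 d.p.).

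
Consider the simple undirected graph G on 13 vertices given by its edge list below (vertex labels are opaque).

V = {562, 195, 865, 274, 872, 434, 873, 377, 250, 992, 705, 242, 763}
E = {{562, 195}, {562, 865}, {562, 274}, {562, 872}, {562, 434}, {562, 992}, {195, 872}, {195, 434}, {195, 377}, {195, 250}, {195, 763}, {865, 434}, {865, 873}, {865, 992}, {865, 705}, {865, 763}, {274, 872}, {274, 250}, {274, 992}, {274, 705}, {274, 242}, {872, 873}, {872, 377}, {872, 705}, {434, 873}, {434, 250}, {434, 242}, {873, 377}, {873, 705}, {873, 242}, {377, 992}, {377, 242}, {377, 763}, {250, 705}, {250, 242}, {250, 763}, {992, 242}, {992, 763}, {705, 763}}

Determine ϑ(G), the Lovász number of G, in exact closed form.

deg(705) = 6; N(705) = {865, 274, 872, 873, 250, 763}.
deg(872) = 6; N(872) = {562, 195, 274, 873, 377, 705}.
N(562) = {195, 865, 274, 872, 434, 992}, |N(562)| = 6.
N(992) = {562, 865, 274, 377, 242, 763}, |N(992)| = 6.
6-regular, N=13; strongly regular (13,6,2,3).
A has 3 distinct eigenvalues ≈ [6.0, 1.302776, -2.302776].
Lovász: ϑ = −13(-sqrt(13)/2 - 1/2)/(6+-(-sqrt(13)/2 - 1/2)) = sqrt(13).
Numerically 3.6056.

sqrt(13)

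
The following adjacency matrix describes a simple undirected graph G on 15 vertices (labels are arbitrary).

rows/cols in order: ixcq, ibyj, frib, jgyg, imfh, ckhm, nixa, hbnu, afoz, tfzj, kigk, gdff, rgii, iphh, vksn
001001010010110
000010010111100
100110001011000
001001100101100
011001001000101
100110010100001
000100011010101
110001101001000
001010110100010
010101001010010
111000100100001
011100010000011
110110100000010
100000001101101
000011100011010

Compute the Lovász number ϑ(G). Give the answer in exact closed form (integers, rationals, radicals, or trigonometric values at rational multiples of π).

5

Vertex kigk has 6 neighbors: ixcq, ibyj, frib, nixa, tfzj, vksn.
N(imfh) = {ibyj, frib, ckhm, afoz, rgii, vksn}, |N(imfh)| = 6.
deg(iphh) = 6; N(iphh) = {ixcq, afoz, tfzj, gdff, rgii, vksn}.
Vertex ixcq has 6 neighbors: frib, ckhm, hbnu, kigk, rgii, iphh.
Regular of degree 6 on 15 vertices: Kneser-type, 2-subsets of [6].
spec(A) ≈ [6.0, 1.0, -3.0] (distinct, 6 d.p.).
ϑ = −N·λ_min/(λ_max−λ_min) = −15·(-3)/(6−(-3)) = 5.
ϑ(G) ≈ 5.0000.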